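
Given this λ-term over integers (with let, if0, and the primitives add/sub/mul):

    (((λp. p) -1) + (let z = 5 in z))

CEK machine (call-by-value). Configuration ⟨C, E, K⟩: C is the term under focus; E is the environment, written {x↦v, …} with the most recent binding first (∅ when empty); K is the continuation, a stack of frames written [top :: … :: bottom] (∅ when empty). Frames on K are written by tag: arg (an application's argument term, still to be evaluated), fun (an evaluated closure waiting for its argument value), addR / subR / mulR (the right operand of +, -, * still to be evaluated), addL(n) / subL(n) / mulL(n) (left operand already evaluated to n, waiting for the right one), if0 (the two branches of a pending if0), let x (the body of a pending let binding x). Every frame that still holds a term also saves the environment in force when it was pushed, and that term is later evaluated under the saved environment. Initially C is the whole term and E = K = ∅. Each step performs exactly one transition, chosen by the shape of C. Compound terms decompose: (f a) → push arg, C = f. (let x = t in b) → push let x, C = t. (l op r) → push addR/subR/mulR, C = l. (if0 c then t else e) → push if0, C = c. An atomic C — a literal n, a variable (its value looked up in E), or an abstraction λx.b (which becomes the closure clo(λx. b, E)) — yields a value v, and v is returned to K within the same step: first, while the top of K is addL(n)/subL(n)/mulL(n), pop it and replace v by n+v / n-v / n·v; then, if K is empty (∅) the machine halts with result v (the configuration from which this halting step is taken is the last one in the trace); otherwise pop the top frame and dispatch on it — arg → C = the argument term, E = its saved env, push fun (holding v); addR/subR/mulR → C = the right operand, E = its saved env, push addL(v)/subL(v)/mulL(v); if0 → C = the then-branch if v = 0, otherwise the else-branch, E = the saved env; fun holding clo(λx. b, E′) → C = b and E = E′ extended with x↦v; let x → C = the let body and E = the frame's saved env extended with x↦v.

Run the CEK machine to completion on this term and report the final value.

0. ⟨C=(((λp. p) -1) + (let z = 5 in z)); E=∅; K=∅⟩
1. ⟨C=((λp. p) -1); E=∅; K=[addR]⟩
2. ⟨C=(λp. p); E=∅; K=[arg :: addR]⟩
3. ⟨C=-1; E=∅; K=[fun :: addR]⟩
4. ⟨C=p; E={p↦-1}; K=[addR]⟩
5. ⟨C=(let z = 5 in z); E=∅; K=[addL(-1)]⟩
6. ⟨C=5; E=∅; K=[let z :: addL(-1)]⟩
7. ⟨C=z; E={z↦5}; K=[addL(-1)]⟩
→ final value 4

Answer: 4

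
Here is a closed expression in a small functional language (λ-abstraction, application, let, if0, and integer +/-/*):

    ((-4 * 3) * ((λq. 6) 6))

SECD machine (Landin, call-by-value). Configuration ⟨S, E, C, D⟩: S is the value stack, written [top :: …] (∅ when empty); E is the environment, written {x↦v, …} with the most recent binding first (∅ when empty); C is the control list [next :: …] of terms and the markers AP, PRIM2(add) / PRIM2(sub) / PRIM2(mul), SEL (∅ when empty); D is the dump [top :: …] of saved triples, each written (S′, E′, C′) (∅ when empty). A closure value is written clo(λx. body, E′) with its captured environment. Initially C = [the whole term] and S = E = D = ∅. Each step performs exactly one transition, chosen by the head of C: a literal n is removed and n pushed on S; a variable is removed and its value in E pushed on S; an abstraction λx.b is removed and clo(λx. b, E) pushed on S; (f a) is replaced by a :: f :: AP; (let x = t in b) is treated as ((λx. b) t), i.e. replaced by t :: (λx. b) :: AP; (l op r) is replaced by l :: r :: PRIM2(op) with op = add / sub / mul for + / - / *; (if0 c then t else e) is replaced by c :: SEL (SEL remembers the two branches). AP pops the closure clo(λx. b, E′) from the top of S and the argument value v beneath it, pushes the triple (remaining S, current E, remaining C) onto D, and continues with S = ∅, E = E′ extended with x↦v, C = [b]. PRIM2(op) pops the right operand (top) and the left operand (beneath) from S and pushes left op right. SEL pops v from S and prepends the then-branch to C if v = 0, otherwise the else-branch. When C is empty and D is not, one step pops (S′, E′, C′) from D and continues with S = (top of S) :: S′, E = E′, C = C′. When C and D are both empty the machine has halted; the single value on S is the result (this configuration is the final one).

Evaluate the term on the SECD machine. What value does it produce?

Answer: -72

Execution trace:
step 0: [S=∅ | E=∅ | C=[((-4 * 3) * ((λq. 6) 6))] | D=∅]
step 1: [S=∅ | E=∅ | C=[(-4 * 3) :: ((λq. 6) 6) :: PRIM2(mul)] | D=∅]
step 2: [S=∅ | E=∅ | C=[-4 :: 3 :: PRIM2(mul) :: ((λq. 6) 6) :: PRIM2(mul)] | D=∅]
step 3: [S=[-4] | E=∅ | C=[3 :: PRIM2(mul) :: ((λq. 6) 6) :: PRIM2(mul)] | D=∅]
step 4: [S=[3 :: -4] | E=∅ | C=[PRIM2(mul) :: ((λq. 6) 6) :: PRIM2(mul)] | D=∅]
step 5: [S=[-12] | E=∅ | C=[((λq. 6) 6) :: PRIM2(mul)] | D=∅]
step 6: [S=[-12] | E=∅ | C=[6 :: (λq. 6) :: AP :: PRIM2(mul)] | D=∅]
step 7: [S=[6 :: -12] | E=∅ | C=[(λq. 6) :: AP :: PRIM2(mul)] | D=∅]
step 8: [S=[clo(λq. 6, ∅) :: 6 :: -12] | E=∅ | C=[AP :: PRIM2(mul)] | D=∅]
step 9: [S=∅ | E={q↦6} | C=[6] | D=[([-12], ∅, [PRIM2(mul)])]]
step 10: [S=[6] | E={q↦6} | C=∅ | D=[([-12], ∅, [PRIM2(mul)])]]
step 11: [S=[6 :: -12] | E=∅ | C=[PRIM2(mul)] | D=∅]
step 12: [S=[-72] | E=∅ | C=∅ | D=∅]
→ final value -72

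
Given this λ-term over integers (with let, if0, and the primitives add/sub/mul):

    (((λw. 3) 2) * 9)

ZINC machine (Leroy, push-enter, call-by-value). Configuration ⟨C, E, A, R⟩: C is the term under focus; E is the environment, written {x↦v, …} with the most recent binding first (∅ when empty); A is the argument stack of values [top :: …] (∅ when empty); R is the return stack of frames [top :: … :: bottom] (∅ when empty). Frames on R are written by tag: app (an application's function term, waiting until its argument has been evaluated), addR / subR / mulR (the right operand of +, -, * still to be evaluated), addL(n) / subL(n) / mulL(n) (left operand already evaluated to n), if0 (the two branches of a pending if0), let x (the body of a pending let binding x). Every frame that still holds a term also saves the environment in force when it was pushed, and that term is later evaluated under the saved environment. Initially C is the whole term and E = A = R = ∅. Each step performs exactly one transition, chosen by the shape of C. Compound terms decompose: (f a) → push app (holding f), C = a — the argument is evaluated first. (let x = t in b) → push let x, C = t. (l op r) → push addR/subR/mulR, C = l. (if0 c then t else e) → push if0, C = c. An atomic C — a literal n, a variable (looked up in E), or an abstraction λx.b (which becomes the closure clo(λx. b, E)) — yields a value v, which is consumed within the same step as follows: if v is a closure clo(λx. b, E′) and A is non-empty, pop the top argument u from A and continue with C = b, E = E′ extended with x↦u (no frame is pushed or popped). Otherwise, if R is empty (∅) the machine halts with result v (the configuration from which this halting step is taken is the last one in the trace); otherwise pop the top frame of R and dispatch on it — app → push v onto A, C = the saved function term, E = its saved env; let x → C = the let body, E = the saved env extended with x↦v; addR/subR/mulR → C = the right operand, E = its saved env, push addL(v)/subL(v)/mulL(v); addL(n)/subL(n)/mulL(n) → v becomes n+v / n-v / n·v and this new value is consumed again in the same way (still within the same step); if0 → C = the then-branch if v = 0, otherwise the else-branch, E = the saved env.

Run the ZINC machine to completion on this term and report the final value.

[0] [C=(((λw. 3) 2) * 9) | E=∅ | A=∅ | R=∅]
[1] [C=((λw. 3) 2) | E=∅ | A=∅ | R=[mulR]]
[2] [C=2 | E=∅ | A=∅ | R=[app :: mulR]]
[3] [C=(λw. 3) | E=∅ | A=[2] | R=[mulR]]
[4] [C=3 | E={w↦2} | A=∅ | R=[mulR]]
[5] [C=9 | E=∅ | A=∅ | R=[mulL(3)]]
→ final value 27

Answer: 27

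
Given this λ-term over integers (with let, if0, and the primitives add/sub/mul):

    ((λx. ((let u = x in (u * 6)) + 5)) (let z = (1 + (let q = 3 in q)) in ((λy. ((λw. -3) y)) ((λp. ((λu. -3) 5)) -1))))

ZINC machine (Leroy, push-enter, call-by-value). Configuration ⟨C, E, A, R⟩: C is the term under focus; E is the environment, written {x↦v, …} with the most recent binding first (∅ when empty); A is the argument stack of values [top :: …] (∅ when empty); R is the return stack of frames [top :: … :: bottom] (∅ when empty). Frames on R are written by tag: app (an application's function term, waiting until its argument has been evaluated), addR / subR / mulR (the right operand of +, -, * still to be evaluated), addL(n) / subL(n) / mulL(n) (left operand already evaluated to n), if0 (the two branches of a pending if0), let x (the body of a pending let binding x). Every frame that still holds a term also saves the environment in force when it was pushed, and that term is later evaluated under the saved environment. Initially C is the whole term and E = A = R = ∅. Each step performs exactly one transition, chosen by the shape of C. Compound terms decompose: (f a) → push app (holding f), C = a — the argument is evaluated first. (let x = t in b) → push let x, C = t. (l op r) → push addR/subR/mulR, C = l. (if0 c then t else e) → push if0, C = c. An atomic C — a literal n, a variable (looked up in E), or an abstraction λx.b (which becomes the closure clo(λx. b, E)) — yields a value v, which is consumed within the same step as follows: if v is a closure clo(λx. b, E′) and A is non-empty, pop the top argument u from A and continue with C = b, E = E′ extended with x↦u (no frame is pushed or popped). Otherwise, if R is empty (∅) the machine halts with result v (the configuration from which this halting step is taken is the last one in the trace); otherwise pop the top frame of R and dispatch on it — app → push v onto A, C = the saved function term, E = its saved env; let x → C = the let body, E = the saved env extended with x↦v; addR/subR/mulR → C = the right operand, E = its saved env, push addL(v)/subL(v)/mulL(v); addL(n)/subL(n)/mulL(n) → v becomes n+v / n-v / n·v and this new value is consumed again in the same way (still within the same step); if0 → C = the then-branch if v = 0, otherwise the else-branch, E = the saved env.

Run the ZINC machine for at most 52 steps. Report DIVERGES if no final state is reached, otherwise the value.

t=0: [C=((λx. ((let u = x in (u * 6)) + 5)) (let z = (1 + (let q = 3 in q)) in ((λy. ((λw. -3) y)) ((λp. ((λu. -3) 5)) -1)))) | E=∅ | A=∅ | R=∅]
t=1: [C=(let z = (1 + (let q = 3 in q)) in ((λy. ((λw. -3) y)) ((λp. ((λu. -3) 5)) -1))) | E=∅ | A=∅ | R=[app]]
t=2: [C=(1 + (let q = 3 in q)) | E=∅ | A=∅ | R=[let z :: app]]
t=3: [C=1 | E=∅ | A=∅ | R=[addR :: let z :: app]]
t=4: [C=(let q = 3 in q) | E=∅ | A=∅ | R=[addL(1) :: let z :: app]]
t=5: [C=3 | E=∅ | A=∅ | R=[let q :: addL(1) :: let z :: app]]
t=6: [C=q | E={q↦3} | A=∅ | R=[addL(1) :: let z :: app]]
t=7: [C=((λy. ((λw. -3) y)) ((λp. ((λu. -3) 5)) -1)) | E={z↦4} | A=∅ | R=[app]]
t=8: [C=((λp. ((λu. -3) 5)) -1) | E={z↦4} | A=∅ | R=[app :: app]]
t=9: [C=-1 | E={z↦4} | A=∅ | R=[app :: app :: app]]
t=10: [C=(λp. ((λu. -3) 5)) | E={z↦4} | A=[-1] | R=[app :: app]]
t=11: [C=((λu. -3) 5) | E={p↦-1, z↦4} | A=∅ | R=[app :: app]]
t=12: [C=5 | E={p↦-1, z↦4} | A=∅ | R=[app :: app :: app]]
t=13: [C=(λu. -3) | E={p↦-1, z↦4} | A=[5] | R=[app :: app]]
t=14: [C=-3 | E={u↦5, p↦-1, z↦4} | A=∅ | R=[app :: app]]
t=15: [C=(λy. ((λw. -3) y)) | E={z↦4} | A=[-3] | R=[app]]
t=16: [C=((λw. -3) y) | E={y↦-3, z↦4} | A=∅ | R=[app]]
t=17: [C=y | E={y↦-3, z↦4} | A=∅ | R=[app :: app]]
t=18: [C=(λw. -3) | E={y↦-3, z↦4} | A=[-3] | R=[app]]
t=19: [C=-3 | E={w↦-3, y↦-3, z↦4} | A=∅ | R=[app]]
t=20: [C=(λx. ((let u = x in (u * 6)) + 5)) | E=∅ | A=[-3] | R=∅]
t=21: [C=((let u = x in (u * 6)) + 5) | E={x↦-3} | A=∅ | R=∅]
t=22: [C=(let u = x in (u * 6)) | E={x↦-3} | A=∅ | R=[addR]]
t=23: [C=x | E={x↦-3} | A=∅ | R=[let u :: addR]]
t=24: [C=(u * 6) | E={u↦-3, x↦-3} | A=∅ | R=[addR]]
t=25: [C=u | E={u↦-3, x↦-3} | A=∅ | R=[mulR :: addR]]
t=26: [C=6 | E={u↦-3, x↦-3} | A=∅ | R=[mulL(-3) :: addR]]
t=27: [C=5 | E={x↦-3} | A=∅ | R=[addL(-18)]]
→ final value -13

Answer: -13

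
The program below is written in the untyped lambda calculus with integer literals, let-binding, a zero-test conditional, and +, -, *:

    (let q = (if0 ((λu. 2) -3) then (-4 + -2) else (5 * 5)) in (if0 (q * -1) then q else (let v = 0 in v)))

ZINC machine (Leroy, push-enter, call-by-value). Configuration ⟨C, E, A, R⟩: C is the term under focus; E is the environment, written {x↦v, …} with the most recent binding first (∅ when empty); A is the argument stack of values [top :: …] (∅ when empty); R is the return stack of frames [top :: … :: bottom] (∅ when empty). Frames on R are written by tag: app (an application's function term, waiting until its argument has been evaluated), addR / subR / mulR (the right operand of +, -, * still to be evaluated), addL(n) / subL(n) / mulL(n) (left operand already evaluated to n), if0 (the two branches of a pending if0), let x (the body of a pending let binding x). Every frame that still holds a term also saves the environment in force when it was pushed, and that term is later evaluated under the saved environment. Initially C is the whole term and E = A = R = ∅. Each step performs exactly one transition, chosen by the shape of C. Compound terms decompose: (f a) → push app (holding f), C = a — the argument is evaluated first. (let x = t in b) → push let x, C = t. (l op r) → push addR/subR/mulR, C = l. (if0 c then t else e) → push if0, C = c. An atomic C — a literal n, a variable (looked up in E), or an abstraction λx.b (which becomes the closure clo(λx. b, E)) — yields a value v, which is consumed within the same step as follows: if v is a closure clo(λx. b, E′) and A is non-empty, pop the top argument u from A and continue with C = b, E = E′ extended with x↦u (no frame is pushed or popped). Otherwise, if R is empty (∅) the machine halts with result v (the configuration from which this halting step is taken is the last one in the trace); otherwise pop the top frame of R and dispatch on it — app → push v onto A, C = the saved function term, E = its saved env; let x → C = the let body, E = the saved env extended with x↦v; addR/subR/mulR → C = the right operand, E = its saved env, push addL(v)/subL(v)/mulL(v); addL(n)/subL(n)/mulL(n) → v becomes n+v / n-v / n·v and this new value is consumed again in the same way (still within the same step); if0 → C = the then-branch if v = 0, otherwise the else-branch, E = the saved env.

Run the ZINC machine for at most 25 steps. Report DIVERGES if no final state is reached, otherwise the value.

t=0: [C=(let q = (if0 ((λu. 2) -3) then (-4 + -2) else (5 * 5)) in (if0 (q * -1) then q else (let v = 0 in v))) | E=∅ | A=∅ | R=∅]
t=1: [C=(if0 ((λu. 2) -3) then (-4 + -2) else (5 * 5)) | E=∅ | A=∅ | R=[let q]]
t=2: [C=((λu. 2) -3) | E=∅ | A=∅ | R=[if0 :: let q]]
t=3: [C=-3 | E=∅ | A=∅ | R=[app :: if0 :: let q]]
t=4: [C=(λu. 2) | E=∅ | A=[-3] | R=[if0 :: let q]]
t=5: [C=2 | E={u↦-3} | A=∅ | R=[if0 :: let q]]
t=6: [C=(5 * 5) | E=∅ | A=∅ | R=[let q]]
t=7: [C=5 | E=∅ | A=∅ | R=[mulR :: let q]]
t=8: [C=5 | E=∅ | A=∅ | R=[mulL(5) :: let q]]
t=9: [C=(if0 (q * -1) then q else (let v = 0 in v)) | E={q↦25} | A=∅ | R=∅]
t=10: [C=(q * -1) | E={q↦25} | A=∅ | R=[if0]]
t=11: [C=q | E={q↦25} | A=∅ | R=[mulR :: if0]]
t=12: [C=-1 | E={q↦25} | A=∅ | R=[mulL(25) :: if0]]
t=13: [C=(let v = 0 in v) | E={q↦25} | A=∅ | R=∅]
t=14: [C=0 | E={q↦25} | A=∅ | R=[let v]]
t=15: [C=v | E={v↦0, q↦25} | A=∅ | R=∅]
→ final value 0

Answer: 0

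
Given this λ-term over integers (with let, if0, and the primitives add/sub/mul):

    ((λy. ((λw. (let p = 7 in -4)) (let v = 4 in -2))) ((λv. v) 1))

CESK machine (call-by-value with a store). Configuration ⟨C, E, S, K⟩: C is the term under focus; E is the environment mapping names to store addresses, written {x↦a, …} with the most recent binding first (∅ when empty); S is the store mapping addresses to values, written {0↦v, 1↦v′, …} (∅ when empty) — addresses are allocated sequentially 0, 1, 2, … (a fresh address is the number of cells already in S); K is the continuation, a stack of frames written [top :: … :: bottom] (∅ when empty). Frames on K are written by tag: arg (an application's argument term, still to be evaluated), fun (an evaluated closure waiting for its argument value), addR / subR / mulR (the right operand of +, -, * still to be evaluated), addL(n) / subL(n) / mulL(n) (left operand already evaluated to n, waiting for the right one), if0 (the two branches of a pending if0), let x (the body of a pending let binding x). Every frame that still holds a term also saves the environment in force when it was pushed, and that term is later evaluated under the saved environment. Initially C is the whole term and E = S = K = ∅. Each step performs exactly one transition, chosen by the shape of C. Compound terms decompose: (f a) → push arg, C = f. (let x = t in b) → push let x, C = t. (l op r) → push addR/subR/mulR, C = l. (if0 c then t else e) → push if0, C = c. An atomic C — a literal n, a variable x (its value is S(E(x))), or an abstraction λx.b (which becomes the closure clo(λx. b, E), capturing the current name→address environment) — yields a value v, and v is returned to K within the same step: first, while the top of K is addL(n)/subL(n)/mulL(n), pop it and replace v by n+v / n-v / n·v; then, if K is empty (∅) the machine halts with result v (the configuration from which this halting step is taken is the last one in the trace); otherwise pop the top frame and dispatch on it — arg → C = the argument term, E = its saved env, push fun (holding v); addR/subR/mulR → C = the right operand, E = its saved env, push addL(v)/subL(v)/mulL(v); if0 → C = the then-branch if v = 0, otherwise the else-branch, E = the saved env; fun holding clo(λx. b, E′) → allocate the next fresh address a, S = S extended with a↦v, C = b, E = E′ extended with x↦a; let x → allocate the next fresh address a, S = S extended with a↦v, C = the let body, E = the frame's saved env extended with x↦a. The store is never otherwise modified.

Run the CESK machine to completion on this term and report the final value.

Answer: -4

Derivation:
0. <C=((λy. ((λw. (let p = 7 in -4)) (let v = 4 in -2))) ((λv. v) 1)), E=∅, S=∅, K=∅>
1. <C=(λy. ((λw. (let p = 7 in -4)) (let v = 4 in -2))), E=∅, S=∅, K=[arg]>
2. <C=((λv. v) 1), E=∅, S=∅, K=[fun]>
3. <C=(λv. v), E=∅, S=∅, K=[arg :: fun]>
4. <C=1, E=∅, S=∅, K=[fun :: fun]>
5. <C=v, E={v↦0}, S={0↦1}, K=[fun]>
6. <C=((λw. (let p = 7 in -4)) (let v = 4 in -2)), E={y↦1}, S={0↦1, 1↦1}, K=∅>
7. <C=(λw. (let p = 7 in -4)), E={y↦1}, S={0↦1, 1↦1}, K=[arg]>
8. <C=(let v = 4 in -2), E={y↦1}, S={0↦1, 1↦1}, K=[fun]>
9. <C=4, E={y↦1}, S={0↦1, 1↦1}, K=[let v :: fun]>
10. <C=-2, E={v↦2, y↦1}, S={0↦1, 1↦1, 2↦4}, K=[fun]>
11. <C=(let p = 7 in -4), E={w↦3, y↦1}, S={0↦1, 1↦1, 2↦4, 3↦-2}, K=∅>
12. <C=7, E={w↦3, y↦1}, S={0↦1, 1↦1, 2↦4, 3↦-2}, K=[let p]>
13. <C=-4, E={p↦4, w↦3, y↦1}, S={0↦1, 1↦1, 2↦4, 3↦-2, 4↦7}, K=∅>
→ final value -4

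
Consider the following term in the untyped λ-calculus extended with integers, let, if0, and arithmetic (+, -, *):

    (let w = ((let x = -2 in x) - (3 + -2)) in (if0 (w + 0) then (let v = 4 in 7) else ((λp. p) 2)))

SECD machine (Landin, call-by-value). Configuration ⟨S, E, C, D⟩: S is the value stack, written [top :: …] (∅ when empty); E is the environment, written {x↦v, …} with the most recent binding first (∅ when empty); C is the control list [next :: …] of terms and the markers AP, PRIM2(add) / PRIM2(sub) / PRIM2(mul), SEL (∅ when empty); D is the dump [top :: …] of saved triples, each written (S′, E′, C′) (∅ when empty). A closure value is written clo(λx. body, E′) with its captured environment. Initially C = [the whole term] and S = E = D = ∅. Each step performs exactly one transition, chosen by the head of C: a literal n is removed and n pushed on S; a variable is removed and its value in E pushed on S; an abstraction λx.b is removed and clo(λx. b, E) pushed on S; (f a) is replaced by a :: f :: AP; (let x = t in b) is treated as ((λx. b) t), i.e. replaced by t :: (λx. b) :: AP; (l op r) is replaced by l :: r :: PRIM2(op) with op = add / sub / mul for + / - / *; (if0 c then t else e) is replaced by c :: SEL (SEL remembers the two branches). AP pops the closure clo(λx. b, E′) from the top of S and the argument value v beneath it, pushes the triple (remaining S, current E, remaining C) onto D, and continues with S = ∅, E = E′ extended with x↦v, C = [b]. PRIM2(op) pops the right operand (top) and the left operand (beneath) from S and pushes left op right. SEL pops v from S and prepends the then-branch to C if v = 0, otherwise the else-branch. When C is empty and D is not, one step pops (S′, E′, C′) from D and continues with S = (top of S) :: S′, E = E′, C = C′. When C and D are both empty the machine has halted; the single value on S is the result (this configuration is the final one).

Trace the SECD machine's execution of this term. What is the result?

0. [S=∅ | E=∅ | C=[(let w = ((let x = -2 in x) - (3 + -2)) in (if0 (w + 0) then (let v = 4 in 7) else ((λp. p) 2)))] | D=∅]
1. [S=∅ | E=∅ | C=[((let x = -2 in x) - (3 + -2)) :: (λw. (if0 (w + 0) then (let v = 4 in 7) else ((λp. p) 2))) :: AP] | D=∅]
2. [S=∅ | E=∅ | C=[(let x = -2 in x) :: (3 + -2) :: PRIM2(sub) :: (λw. (if0 (w + 0) then (let v = 4 in 7) else ((λp. p) 2))) :: AP] | D=∅]
3. [S=∅ | E=∅ | C=[-2 :: (λx. x) :: AP :: (3 + -2) :: PRIM2(sub) :: (λw. (if0 (w + 0) then (let v = 4 in 7) else ((λp. p) 2))) :: AP] | D=∅]
4. [S=[-2] | E=∅ | C=[(λx. x) :: AP :: (3 + -2) :: PRIM2(sub) :: (λw. (if0 (w + 0) then (let v = 4 in 7) else ((λp. p) 2))) :: AP] | D=∅]
5. [S=[clo(λx. x, ∅) :: -2] | E=∅ | C=[AP :: (3 + -2) :: PRIM2(sub) :: (λw. (if0 (w + 0) then (let v = 4 in 7) else ((λp. p) 2))) :: AP] | D=∅]
6. [S=∅ | E={x↦-2} | C=[x] | D=[(∅, ∅, [(3 + -2) :: PRIM2(sub) :: (λw. (if0 (w + 0) then (let v = 4 in 7) else ((λp. p) 2))) :: AP])]]
7. [S=[-2] | E={x↦-2} | C=∅ | D=[(∅, ∅, [(3 + -2) :: PRIM2(sub) :: (λw. (if0 (w + 0) then (let v = 4 in 7) else ((λp. p) 2))) :: AP])]]
8. [S=[-2] | E=∅ | C=[(3 + -2) :: PRIM2(sub) :: (λw. (if0 (w + 0) then (let v = 4 in 7) else ((λp. p) 2))) :: AP] | D=∅]
9. [S=[-2] | E=∅ | C=[3 :: -2 :: PRIM2(add) :: PRIM2(sub) :: (λw. (if0 (w + 0) then (let v = 4 in 7) else ((λp. p) 2))) :: AP] | D=∅]
10. [S=[3 :: -2] | E=∅ | C=[-2 :: PRIM2(add) :: PRIM2(sub) :: (λw. (if0 (w + 0) then (let v = 4 in 7) else ((λp. p) 2))) :: AP] | D=∅]
11. [S=[-2 :: 3 :: -2] | E=∅ | C=[PRIM2(add) :: PRIM2(sub) :: (λw. (if0 (w + 0) then (let v = 4 in 7) else ((λp. p) 2))) :: AP] | D=∅]
12. [S=[1 :: -2] | E=∅ | C=[PRIM2(sub) :: (λw. (if0 (w + 0) then (let v = 4 in 7) else ((λp. p) 2))) :: AP] | D=∅]
13. [S=[-3] | E=∅ | C=[(λw. (if0 (w + 0) then (let v = 4 in 7) else ((λp. p) 2))) :: AP] | D=∅]
14. [S=[clo(λw. (if0 (w + 0) then (let v = 4 in 7) else ((λp. p) 2)), ∅) :: -3] | E=∅ | C=[AP] | D=∅]
15. [S=∅ | E={w↦-3} | C=[(if0 (w + 0) then (let v = 4 in 7) else ((λp. p) 2))] | D=[(∅, ∅, ∅)]]
16. [S=∅ | E={w↦-3} | C=[(w + 0) :: SEL] | D=[(∅, ∅, ∅)]]
17. [S=∅ | E={w↦-3} | C=[w :: 0 :: PRIM2(add) :: SEL] | D=[(∅, ∅, ∅)]]
18. [S=[-3] | E={w↦-3} | C=[0 :: PRIM2(add) :: SEL] | D=[(∅, ∅, ∅)]]
19. [S=[0 :: -3] | E={w↦-3} | C=[PRIM2(add) :: SEL] | D=[(∅, ∅, ∅)]]
20. [S=[-3] | E={w↦-3} | C=[SEL] | D=[(∅, ∅, ∅)]]
21. [S=∅ | E={w↦-3} | C=[((λp. p) 2)] | D=[(∅, ∅, ∅)]]
22. [S=∅ | E={w↦-3} | C=[2 :: (λp. p) :: AP] | D=[(∅, ∅, ∅)]]
23. [S=[2] | E={w↦-3} | C=[(λp. p) :: AP] | D=[(∅, ∅, ∅)]]
24. [S=[clo(λp. p, {w↦-3}) :: 2] | E={w↦-3} | C=[AP] | D=[(∅, ∅, ∅)]]
25. [S=∅ | E={p↦2, w↦-3} | C=[p] | D=[(∅, {w↦-3}, ∅) :: (∅, ∅, ∅)]]
26. [S=[2] | E={p↦2, w↦-3} | C=∅ | D=[(∅, {w↦-3}, ∅) :: (∅, ∅, ∅)]]
27. [S=[2] | E={w↦-3} | C=∅ | D=[(∅, ∅, ∅)]]
28. [S=[2] | E=∅ | C=∅ | D=∅]
→ final value 2

Answer: 2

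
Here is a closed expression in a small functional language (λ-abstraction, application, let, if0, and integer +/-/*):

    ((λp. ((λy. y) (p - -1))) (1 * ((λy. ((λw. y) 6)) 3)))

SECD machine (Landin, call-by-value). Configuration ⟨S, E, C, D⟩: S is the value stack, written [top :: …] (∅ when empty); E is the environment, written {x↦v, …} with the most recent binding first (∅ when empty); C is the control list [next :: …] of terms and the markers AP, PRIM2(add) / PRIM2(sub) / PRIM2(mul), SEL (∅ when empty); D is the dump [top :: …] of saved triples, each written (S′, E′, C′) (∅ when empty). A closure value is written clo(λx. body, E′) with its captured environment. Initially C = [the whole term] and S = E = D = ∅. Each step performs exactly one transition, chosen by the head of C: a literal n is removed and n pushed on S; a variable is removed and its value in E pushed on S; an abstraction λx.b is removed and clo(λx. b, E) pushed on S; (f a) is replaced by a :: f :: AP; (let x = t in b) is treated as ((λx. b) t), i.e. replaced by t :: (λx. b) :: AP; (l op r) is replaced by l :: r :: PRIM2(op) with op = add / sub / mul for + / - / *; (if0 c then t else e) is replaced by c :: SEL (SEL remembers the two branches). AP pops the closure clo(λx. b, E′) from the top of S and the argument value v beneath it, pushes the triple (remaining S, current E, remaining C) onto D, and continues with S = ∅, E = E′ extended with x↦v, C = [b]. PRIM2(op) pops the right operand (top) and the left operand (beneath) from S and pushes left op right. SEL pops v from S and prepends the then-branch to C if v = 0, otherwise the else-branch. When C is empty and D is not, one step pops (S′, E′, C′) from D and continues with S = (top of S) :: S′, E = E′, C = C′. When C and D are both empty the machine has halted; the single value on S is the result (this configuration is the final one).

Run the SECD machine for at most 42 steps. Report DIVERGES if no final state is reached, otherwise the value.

Answer: 4

Derivation:
0. <S=∅, E=∅, C=[((λp. ((λy. y) (p - -1))) (1 * ((λy. ((λw. y) 6)) 3)))], D=∅>
1. <S=∅, E=∅, C=[(1 * ((λy. ((λw. y) 6)) 3)) :: (λp. ((λy. y) (p - -1))) :: AP], D=∅>
2. <S=∅, E=∅, C=[1 :: ((λy. ((λw. y) 6)) 3) :: PRIM2(mul) :: (λp. ((λy. y) (p - -1))) :: AP], D=∅>
3. <S=[1], E=∅, C=[((λy. ((λw. y) 6)) 3) :: PRIM2(mul) :: (λp. ((λy. y) (p - -1))) :: AP], D=∅>
4. <S=[1], E=∅, C=[3 :: (λy. ((λw. y) 6)) :: AP :: PRIM2(mul) :: (λp. ((λy. y) (p - -1))) :: AP], D=∅>
5. <S=[3 :: 1], E=∅, C=[(λy. ((λw. y) 6)) :: AP :: PRIM2(mul) :: (λp. ((λy. y) (p - -1))) :: AP], D=∅>
6. <S=[clo(λy. ((λw. y) 6), ∅) :: 3 :: 1], E=∅, C=[AP :: PRIM2(mul) :: (λp. ((λy. y) (p - -1))) :: AP], D=∅>
7. <S=∅, E={y↦3}, C=[((λw. y) 6)], D=[([1], ∅, [PRIM2(mul) :: (λp. ((λy. y) (p - -1))) :: AP])]>
8. <S=∅, E={y↦3}, C=[6 :: (λw. y) :: AP], D=[([1], ∅, [PRIM2(mul) :: (λp. ((λy. y) (p - -1))) :: AP])]>
9. <S=[6], E={y↦3}, C=[(λw. y) :: AP], D=[([1], ∅, [PRIM2(mul) :: (λp. ((λy. y) (p - -1))) :: AP])]>
10. <S=[clo(λw. y, {y↦3}) :: 6], E={y↦3}, C=[AP], D=[([1], ∅, [PRIM2(mul) :: (λp. ((λy. y) (p - -1))) :: AP])]>
11. <S=∅, E={w↦6, y↦3}, C=[y], D=[(∅, {y↦3}, ∅) :: ([1], ∅, [PRIM2(mul) :: (λp. ((λy. y) (p - -1))) :: AP])]>
12. <S=[3], E={w↦6, y↦3}, C=∅, D=[(∅, {y↦3}, ∅) :: ([1], ∅, [PRIM2(mul) :: (λp. ((λy. y) (p - -1))) :: AP])]>
13. <S=[3], E={y↦3}, C=∅, D=[([1], ∅, [PRIM2(mul) :: (λp. ((λy. y) (p - -1))) :: AP])]>
14. <S=[3 :: 1], E=∅, C=[PRIM2(mul) :: (λp. ((λy. y) (p - -1))) :: AP], D=∅>
15. <S=[3], E=∅, C=[(λp. ((λy. y) (p - -1))) :: AP], D=∅>
16. <S=[clo(λp. ((λy. y) (p - -1)), ∅) :: 3], E=∅, C=[AP], D=∅>
17. <S=∅, E={p↦3}, C=[((λy. y) (p - -1))], D=[(∅, ∅, ∅)]>
18. <S=∅, E={p↦3}, C=[(p - -1) :: (λy. y) :: AP], D=[(∅, ∅, ∅)]>
19. <S=∅, E={p↦3}, C=[p :: -1 :: PRIM2(sub) :: (λy. y) :: AP], D=[(∅, ∅, ∅)]>
20. <S=[3], E={p↦3}, C=[-1 :: PRIM2(sub) :: (λy. y) :: AP], D=[(∅, ∅, ∅)]>
21. <S=[-1 :: 3], E={p↦3}, C=[PRIM2(sub) :: (λy. y) :: AP], D=[(∅, ∅, ∅)]>
22. <S=[4], E={p↦3}, C=[(λy. y) :: AP], D=[(∅, ∅, ∅)]>
23. <S=[clo(λy. y, {p↦3}) :: 4], E={p↦3}, C=[AP], D=[(∅, ∅, ∅)]>
24. <S=∅, E={y↦4, p↦3}, C=[y], D=[(∅, {p↦3}, ∅) :: (∅, ∅, ∅)]>
25. <S=[4], E={y↦4, p↦3}, C=∅, D=[(∅, {p↦3}, ∅) :: (∅, ∅, ∅)]>
26. <S=[4], E={p↦3}, C=∅, D=[(∅, ∅, ∅)]>
27. <S=[4], E=∅, C=∅, D=∅>
→ final value 4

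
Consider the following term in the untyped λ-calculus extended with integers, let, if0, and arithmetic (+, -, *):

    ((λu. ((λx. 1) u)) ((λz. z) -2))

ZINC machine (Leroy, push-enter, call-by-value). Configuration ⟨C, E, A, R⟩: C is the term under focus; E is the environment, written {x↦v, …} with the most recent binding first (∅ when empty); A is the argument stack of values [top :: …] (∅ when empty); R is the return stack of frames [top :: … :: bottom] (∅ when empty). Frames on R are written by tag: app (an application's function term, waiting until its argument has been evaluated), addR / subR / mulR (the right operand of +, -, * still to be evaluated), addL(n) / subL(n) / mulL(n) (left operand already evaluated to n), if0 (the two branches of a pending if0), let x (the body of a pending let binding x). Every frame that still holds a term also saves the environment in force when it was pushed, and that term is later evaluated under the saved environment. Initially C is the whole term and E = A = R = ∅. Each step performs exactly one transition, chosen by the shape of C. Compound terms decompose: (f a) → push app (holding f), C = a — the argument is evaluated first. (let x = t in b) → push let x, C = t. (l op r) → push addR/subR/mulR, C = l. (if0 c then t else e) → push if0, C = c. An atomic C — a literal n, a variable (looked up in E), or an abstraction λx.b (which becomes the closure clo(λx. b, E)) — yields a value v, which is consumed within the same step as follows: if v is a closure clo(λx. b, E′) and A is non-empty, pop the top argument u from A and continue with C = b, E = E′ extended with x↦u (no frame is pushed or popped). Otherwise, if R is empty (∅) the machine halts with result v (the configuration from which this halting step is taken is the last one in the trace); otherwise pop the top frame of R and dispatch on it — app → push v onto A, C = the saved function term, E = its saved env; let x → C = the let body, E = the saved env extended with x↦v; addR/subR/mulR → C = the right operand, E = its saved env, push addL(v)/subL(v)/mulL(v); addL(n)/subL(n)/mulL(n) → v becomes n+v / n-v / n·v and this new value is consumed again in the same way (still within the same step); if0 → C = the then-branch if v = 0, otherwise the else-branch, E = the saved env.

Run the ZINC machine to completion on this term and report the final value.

Answer: 1

Derivation:
0. [C=((λu. ((λx. 1) u)) ((λz. z) -2)) | E=∅ | A=∅ | R=∅]
1. [C=((λz. z) -2) | E=∅ | A=∅ | R=[app]]
2. [C=-2 | E=∅ | A=∅ | R=[app :: app]]
3. [C=(λz. z) | E=∅ | A=[-2] | R=[app]]
4. [C=z | E={z↦-2} | A=∅ | R=[app]]
5. [C=(λu. ((λx. 1) u)) | E=∅ | A=[-2] | R=∅]
6. [C=((λx. 1) u) | E={u↦-2} | A=∅ | R=∅]
7. [C=u | E={u↦-2} | A=∅ | R=[app]]
8. [C=(λx. 1) | E={u↦-2} | A=[-2] | R=∅]
9. [C=1 | E={x↦-2, u↦-2} | A=∅ | R=∅]
→ final value 1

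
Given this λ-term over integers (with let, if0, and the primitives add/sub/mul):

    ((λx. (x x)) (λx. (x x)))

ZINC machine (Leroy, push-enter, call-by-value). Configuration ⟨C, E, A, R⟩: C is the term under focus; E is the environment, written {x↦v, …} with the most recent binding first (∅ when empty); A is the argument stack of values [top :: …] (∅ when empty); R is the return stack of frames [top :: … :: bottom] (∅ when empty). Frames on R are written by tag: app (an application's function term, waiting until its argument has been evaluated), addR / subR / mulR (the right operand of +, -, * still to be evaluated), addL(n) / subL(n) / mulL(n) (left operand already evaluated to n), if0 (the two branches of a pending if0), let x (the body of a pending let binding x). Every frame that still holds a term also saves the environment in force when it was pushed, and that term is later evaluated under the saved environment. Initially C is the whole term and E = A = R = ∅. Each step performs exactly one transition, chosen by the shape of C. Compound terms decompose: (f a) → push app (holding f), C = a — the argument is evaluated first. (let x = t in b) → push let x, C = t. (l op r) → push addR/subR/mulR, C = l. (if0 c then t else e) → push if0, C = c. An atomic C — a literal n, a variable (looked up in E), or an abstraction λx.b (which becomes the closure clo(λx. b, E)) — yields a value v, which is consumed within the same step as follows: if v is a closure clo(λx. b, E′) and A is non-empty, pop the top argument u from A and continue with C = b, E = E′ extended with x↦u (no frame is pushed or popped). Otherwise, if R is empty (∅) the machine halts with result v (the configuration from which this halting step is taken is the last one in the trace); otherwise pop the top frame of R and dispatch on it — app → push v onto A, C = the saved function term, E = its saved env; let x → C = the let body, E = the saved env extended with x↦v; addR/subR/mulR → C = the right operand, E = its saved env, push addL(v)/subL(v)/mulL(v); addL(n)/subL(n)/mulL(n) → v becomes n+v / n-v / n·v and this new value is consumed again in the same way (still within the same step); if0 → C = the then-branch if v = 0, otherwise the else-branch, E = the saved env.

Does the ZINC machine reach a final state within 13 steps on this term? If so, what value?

Answer: DIVERGES (no final state within 13 steps)

Machine steps:
0. ⟨C=((λx. (x x)) (λx. (x x))); E=∅; A=∅; R=∅⟩
1. ⟨C=(λx. (x x)); E=∅; A=∅; R=[app]⟩
2. ⟨C=(λx. (x x)); E=∅; A=[clo(λx. (x x), ∅)]; R=∅⟩
3. ⟨C=(x x); E={x↦clo(λx. (x x), ∅)}; A=∅; R=∅⟩
4. ⟨C=x; E={x↦clo(λx. (x x), ∅)}; A=∅; R=[app]⟩
5. ⟨C=x; E={x↦clo(λx. (x x), ∅)}; A=[clo(λx. (x x), ∅)]; R=∅⟩
… configuration repeats with period 3 (steps 3–5 recur indefinitely) …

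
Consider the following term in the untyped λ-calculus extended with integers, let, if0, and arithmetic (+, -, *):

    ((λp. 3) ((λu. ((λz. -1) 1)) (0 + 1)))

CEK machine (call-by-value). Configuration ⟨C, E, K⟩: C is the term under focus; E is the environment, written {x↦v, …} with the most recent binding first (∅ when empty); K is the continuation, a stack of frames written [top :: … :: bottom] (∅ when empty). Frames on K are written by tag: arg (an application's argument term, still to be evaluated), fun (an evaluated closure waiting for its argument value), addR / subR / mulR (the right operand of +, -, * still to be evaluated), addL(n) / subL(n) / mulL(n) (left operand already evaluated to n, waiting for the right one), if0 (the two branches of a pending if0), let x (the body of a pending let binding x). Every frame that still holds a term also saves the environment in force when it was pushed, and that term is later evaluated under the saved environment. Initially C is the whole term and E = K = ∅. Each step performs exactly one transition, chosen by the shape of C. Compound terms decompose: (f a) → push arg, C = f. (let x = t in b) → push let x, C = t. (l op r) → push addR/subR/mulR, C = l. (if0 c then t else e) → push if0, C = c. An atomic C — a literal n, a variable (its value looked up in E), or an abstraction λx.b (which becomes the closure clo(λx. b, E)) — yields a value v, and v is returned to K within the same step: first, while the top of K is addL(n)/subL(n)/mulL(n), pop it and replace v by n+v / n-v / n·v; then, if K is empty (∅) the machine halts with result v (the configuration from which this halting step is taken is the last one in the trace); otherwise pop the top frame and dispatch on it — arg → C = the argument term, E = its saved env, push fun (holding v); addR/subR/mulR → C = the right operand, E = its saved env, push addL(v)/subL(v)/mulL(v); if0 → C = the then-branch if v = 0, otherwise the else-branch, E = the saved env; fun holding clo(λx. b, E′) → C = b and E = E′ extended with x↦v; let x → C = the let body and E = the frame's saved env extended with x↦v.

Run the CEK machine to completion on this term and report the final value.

Answer: 3

Execution trace:
t=0: ⟨C=((λp. 3) ((λu. ((λz. -1) 1)) (0 + 1))); E=∅; K=∅⟩
t=1: ⟨C=(λp. 3); E=∅; K=[arg]⟩
t=2: ⟨C=((λu. ((λz. -1) 1)) (0 + 1)); E=∅; K=[fun]⟩
t=3: ⟨C=(λu. ((λz. -1) 1)); E=∅; K=[arg :: fun]⟩
t=4: ⟨C=(0 + 1); E=∅; K=[fun :: fun]⟩
t=5: ⟨C=0; E=∅; K=[addR :: fun :: fun]⟩
t=6: ⟨C=1; E=∅; K=[addL(0) :: fun :: fun]⟩
t=7: ⟨C=((λz. -1) 1); E={u↦1}; K=[fun]⟩
t=8: ⟨C=(λz. -1); E={u↦1}; K=[arg :: fun]⟩
t=9: ⟨C=1; E={u↦1}; K=[fun :: fun]⟩
t=10: ⟨C=-1; E={z↦1, u↦1}; K=[fun]⟩
t=11: ⟨C=3; E={p↦-1}; K=∅⟩
→ final value 3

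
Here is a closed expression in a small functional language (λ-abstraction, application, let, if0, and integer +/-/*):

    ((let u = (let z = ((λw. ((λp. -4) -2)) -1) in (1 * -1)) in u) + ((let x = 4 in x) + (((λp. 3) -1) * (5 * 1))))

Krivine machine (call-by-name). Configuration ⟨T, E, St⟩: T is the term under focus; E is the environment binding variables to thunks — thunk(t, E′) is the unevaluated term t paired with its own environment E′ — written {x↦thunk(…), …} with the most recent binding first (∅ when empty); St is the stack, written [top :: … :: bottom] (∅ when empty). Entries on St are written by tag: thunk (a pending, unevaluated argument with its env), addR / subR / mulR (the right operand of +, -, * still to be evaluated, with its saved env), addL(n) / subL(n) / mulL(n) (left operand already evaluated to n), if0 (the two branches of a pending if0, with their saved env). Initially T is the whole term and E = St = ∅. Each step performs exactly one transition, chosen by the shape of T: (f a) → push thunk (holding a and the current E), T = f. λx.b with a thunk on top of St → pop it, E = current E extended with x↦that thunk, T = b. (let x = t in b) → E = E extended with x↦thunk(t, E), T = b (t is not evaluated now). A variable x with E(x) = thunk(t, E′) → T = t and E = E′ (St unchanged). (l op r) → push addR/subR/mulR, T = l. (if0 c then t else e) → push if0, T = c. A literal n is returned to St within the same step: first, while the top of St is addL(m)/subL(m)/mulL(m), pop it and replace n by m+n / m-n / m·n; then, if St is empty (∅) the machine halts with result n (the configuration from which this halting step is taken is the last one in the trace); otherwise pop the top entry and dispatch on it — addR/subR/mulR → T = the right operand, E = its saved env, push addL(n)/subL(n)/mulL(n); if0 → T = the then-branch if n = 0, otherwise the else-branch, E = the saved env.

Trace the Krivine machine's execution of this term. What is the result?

0. <T=((let u = (let z = ((λw. ((λp. -4) -2)) -1) in (1 * -1)) in u) + ((let x = 4 in x) + (((λp. 3) -1) * (5 * 1)))), E=∅, St=∅>
1. <T=(let u = (let z = ((λw. ((λp. -4) -2)) -1) in (1 * -1)) in u), E=∅, St=[addR]>
2. <T=u, E={u↦thunk((let z = ((λw. ((λp. -4) -2)) -1) in (1 * -1)), ∅)}, St=[addR]>
3. <T=(let z = ((λw. ((λp. -4) -2)) -1) in (1 * -1)), E=∅, St=[addR]>
4. <T=(1 * -1), E={z↦thunk(((λw. ((λp. -4) -2)) -1), ∅)}, St=[addR]>
5. <T=1, E={z↦thunk(((λw. ((λp. -4) -2)) -1), ∅)}, St=[mulR :: addR]>
6. <T=-1, E={z↦thunk(((λw. ((λp. -4) -2)) -1), ∅)}, St=[mulL(1) :: addR]>
7. <T=((let x = 4 in x) + (((λp. 3) -1) * (5 * 1))), E=∅, St=[addL(-1)]>
8. <T=(let x = 4 in x), E=∅, St=[addR :: addL(-1)]>
9. <T=x, E={x↦thunk(4, ∅)}, St=[addR :: addL(-1)]>
10. <T=4, E=∅, St=[addR :: addL(-1)]>
11. <T=(((λp. 3) -1) * (5 * 1)), E=∅, St=[addL(4) :: addL(-1)]>
12. <T=((λp. 3) -1), E=∅, St=[mulR :: addL(4) :: addL(-1)]>
13. <T=(λp. 3), E=∅, St=[thunk :: mulR :: addL(4) :: addL(-1)]>
14. <T=3, E={p↦thunk(-1, ∅)}, St=[mulR :: addL(4) :: addL(-1)]>
15. <T=(5 * 1), E=∅, St=[mulL(3) :: addL(4) :: addL(-1)]>
16. <T=5, E=∅, St=[mulR :: mulL(3) :: addL(4) :: addL(-1)]>
17. <T=1, E=∅, St=[mulL(5) :: mulL(3) :: addL(4) :: addL(-1)]>
→ final value 18

Answer: 18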